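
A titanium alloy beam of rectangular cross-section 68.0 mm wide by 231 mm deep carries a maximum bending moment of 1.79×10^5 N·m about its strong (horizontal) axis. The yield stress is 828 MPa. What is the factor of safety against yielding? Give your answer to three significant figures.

n = 2.80

Section modulus S = bh²/6 = 68.0×231²/6 = 604800 mm³.
σ = M/S = 1.7900×10^8/604800 = 296.0 MPa.
n = 828/296.0 = 2.797.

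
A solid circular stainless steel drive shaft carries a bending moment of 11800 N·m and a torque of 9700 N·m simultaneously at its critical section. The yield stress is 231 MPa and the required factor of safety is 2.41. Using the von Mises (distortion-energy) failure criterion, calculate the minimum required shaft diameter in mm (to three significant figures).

σ_allow = σ_y/n = 231/2.41 = 95.85 MPa.
For a solid shaft σ_b = 32M/(πd³) and τ = 16T/(πd³), so the von Mises stress is σ' = (16/πd³)·√(4M²+3T²).
√(4M²+3T²) = √(4×(1.180×10^7)² + 3×(9.700×10^6)²) = 2.897×10^7 N·mm.
d³ = 16×2.897×10^7/(π×95.85) = 1.539×10^6 mm³.
d = 115.5 mm.

d = 115 mm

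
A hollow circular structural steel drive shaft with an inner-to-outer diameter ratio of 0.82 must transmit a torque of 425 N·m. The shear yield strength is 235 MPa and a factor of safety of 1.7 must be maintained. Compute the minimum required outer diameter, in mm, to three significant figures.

d_o = 30.6 mm

τ_allow = 235/1.7 = 138.2 MPa.
For a hollow shaft τ = 16T/[πd_o³(1−k⁴)] with k = 0.82, so 1−k⁴ = 0.5479.
d_o³ = 16T/[π τ_allow (1−k⁴)] = 16×425000/(π×138.2×0.5479) = 28580 mm³.
d_o = 30.57 mm.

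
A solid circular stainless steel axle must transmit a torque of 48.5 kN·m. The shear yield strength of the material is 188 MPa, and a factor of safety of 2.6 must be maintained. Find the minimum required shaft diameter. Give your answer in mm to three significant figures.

d = 151 mm

Allowable shear stress τ_allow = 188/2.6 = 72.31 MPa.
For a solid shaft τ = 16T/(πd³), so d³ = 16T/(π τ_allow) = 16×4.8500×10^7/(π×72.31) = 3.416×10^6 mm³.
d = (3.416×10^6)^(1/3) = 150.6 mm.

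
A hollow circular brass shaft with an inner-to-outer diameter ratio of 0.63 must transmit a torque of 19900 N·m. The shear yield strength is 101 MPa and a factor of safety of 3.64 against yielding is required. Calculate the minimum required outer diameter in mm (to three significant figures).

τ_allow = 101/3.64 = 27.75 MPa.
For a hollow shaft τ = 16T/[πd_o³(1−k⁴)] with k = 0.63, so 1−k⁴ = 0.8425.
d_o³ = 16T/[π τ_allow (1−k⁴)] = 16×1.9900×10^7/(π×27.75×0.8425) = 4.336×10^6 mm³.
d_o = 163.1 mm.

d_o = 163 mm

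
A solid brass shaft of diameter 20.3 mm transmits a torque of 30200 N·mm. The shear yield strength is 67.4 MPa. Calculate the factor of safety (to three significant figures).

τ = 16T/(πd³) = 16×30200/(π×20.3³) = 18.39 MPa.
n = τ_limit/τ = 67.4/18.39 = 3.666.

n = 3.67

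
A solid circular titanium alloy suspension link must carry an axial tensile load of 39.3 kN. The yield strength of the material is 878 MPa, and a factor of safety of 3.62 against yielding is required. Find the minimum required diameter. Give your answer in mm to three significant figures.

Allowable stress σ_allow = 878/3.62 = 242.5 MPa.
Required area A = F/σ_allow = 39300/242.5 = 162.0 mm².
A = πd²/4 → d = √(4A/π) = 14.36 mm.

d = 14.4 mm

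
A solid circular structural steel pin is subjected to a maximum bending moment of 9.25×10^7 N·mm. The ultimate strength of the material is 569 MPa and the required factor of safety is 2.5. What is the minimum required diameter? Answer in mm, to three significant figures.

d = 161 mm

σ_allow = 569/2.5 = 227.6 MPa.
For a solid circular section σ = 32M/(πd³), so d³ = 32M/(π σ_allow) = 32×9.2500×10^7/(π×227.6) = 4.140×10^6 mm³.
d = 160.6 mm.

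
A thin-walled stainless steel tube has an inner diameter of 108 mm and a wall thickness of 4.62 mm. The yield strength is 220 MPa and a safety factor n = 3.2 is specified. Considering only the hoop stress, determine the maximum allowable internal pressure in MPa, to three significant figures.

p_allow = 5.88 MPa

σ_allow = 220/3.2 = 68.75 MPa.
σ_h = pD/(2t) → p_allow = 2σ_allow t/D = 2×68.75×4.62/108 = 5.882 MPa.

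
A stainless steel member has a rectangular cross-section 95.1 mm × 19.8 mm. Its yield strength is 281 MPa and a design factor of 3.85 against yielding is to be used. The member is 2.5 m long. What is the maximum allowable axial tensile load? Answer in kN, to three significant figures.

F_allow = 137 kN

σ_allow = 281/3.85 = 72.99 MPa.
A = 95.1×19.8 = 1883 mm².
F_allow = σ_allow × A = 72.99×1883 = 137400 N.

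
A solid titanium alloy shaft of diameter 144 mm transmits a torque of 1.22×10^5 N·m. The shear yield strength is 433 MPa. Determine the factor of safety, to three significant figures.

τ = 16T/(πd³) = 16×1.2200×10^8/(π×144³) = 208.1 MPa.
n = τ_limit/τ = 433/208.1 = 2.081.

n = 2.08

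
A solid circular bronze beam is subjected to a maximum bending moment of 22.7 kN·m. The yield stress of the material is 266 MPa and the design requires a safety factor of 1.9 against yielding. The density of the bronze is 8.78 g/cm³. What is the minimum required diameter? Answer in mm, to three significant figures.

d = 118 mm

σ_allow = 266/1.9 = 140.0 MPa.
For a solid circular section σ = 32M/(πd³), so d³ = 32M/(π σ_allow) = 32×2.2700×10^7/(π×140.0) = 1.652×10^6 mm³.
d = 118.2 mm.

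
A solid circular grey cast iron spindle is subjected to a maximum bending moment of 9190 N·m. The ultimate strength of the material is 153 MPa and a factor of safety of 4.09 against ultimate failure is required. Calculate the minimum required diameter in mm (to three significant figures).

d = 136 mm

σ_allow = 153/4.09 = 37.41 MPa.
For a solid circular section σ = 32M/(πd³), so d³ = 32M/(π σ_allow) = 32×9190000/(π×37.41) = 2.502×10^6 mm³.
d = 135.8 mm.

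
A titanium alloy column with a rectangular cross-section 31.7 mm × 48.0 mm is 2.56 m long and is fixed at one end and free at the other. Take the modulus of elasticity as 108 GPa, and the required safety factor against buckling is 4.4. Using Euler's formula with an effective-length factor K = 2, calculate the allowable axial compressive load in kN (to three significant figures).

P_allow = 1.18 kN

Buckling occurs about the weak axis: I_min = h·b³/12 = 48.0×31.7³/12 = 127400 mm⁴ (b = 31.7 mm is the smaller dimension).
Effective length L_e = KL = 2×2.56 m = 5120 mm.
Euler critical load P_cr = π²EI/L_e² = π²×108000×127400/5120² = 5181 N.
P_allow = P_cr/n = 5181/4.4 = 1178 N.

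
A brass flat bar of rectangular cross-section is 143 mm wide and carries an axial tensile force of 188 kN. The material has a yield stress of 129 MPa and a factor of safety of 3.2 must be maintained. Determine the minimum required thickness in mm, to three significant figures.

σ_allow = 129/3.2 = 40.31 MPa.
Required area A = F/σ_allow = 188000/40.31 = 4664 mm².
t = A/w = 4664/143 = 32.61 mm.

t = 32.6 mm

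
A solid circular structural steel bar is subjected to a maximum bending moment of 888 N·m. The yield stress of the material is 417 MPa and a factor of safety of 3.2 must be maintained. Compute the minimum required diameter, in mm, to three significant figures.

d = 41.1 mm

σ_allow = 417/3.2 = 130.3 MPa.
For a solid circular section σ = 32M/(πd³), so d³ = 32M/(π σ_allow) = 32×888000/(π×130.3) = 69410 mm³.
d = 41.10 mm.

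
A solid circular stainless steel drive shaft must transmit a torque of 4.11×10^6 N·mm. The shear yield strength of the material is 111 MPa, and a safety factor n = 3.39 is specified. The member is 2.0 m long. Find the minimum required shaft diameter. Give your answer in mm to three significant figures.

Allowable shear stress τ_allow = 111/3.39 = 32.74 MPa.
For a solid shaft τ = 16T/(πd³), so d³ = 16T/(π τ_allow) = 16×4110000/(π×32.74) = 639300 mm³.
d = (639300)^(1/3) = 86.14 mm.

d = 86.1 mm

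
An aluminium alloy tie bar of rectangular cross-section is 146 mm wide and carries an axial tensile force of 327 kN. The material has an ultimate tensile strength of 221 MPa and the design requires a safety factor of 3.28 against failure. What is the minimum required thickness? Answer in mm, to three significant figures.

t = 33.2 mm

σ_allow = 221/3.28 = 67.38 MPa.
Required area A = F/σ_allow = 327000/67.38 = 4853 mm².
t = A/w = 4853/146 = 33.24 mm.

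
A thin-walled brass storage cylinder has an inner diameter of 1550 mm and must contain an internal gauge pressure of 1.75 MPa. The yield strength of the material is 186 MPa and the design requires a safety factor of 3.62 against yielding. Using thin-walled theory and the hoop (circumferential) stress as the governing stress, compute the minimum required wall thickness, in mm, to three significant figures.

t = 26.4 mm

σ_allow = 186/3.62 = 51.38 MPa.
Hoop stress σ_h = pD/(2t), so t = pD/(2σ_allow) = 1.75×1550/(2×51.38) = 26.40 mm.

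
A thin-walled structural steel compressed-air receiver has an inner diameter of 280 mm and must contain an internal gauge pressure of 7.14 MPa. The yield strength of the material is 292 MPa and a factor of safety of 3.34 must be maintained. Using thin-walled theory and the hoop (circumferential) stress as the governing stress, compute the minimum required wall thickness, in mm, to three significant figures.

t = 11.4 mm

σ_allow = 292/3.34 = 87.43 MPa.
Hoop stress σ_h = pD/(2t), so t = pD/(2σ_allow) = 7.14×280/(2×87.43) = 11.43 mm.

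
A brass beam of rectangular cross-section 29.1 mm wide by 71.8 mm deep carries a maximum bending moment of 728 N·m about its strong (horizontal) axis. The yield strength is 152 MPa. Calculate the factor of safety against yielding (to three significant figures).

Section modulus S = bh²/6 = 29.1×71.8²/6 = 25000 mm³.
σ = M/S = 728000/25000 = 29.12 MPa.
n = 152/29.12 = 5.220.

n = 5.22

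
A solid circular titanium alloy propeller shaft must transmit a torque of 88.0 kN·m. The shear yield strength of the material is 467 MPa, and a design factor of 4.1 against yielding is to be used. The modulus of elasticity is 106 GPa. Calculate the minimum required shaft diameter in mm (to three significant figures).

Allowable shear stress τ_allow = 467/4.1 = 113.9 MPa.
For a solid shaft τ = 16T/(πd³), so d³ = 16T/(π τ_allow) = 16×8.8000×10^7/(π×113.9) = 3.935×10^6 mm³.
d = (3.935×10^6)^(1/3) = 157.9 mm.

d = 158 mm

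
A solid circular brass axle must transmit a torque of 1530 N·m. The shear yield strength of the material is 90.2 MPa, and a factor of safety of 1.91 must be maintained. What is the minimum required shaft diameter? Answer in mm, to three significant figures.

d = 54.8 mm

Allowable shear stress τ_allow = 90.2/1.91 = 47.23 MPa.
For a solid shaft τ = 16T/(πd³), so d³ = 16T/(π τ_allow) = 16×1530000/(π×47.23) = 165000 mm³.
d = (165000)^(1/3) = 54.85 mm.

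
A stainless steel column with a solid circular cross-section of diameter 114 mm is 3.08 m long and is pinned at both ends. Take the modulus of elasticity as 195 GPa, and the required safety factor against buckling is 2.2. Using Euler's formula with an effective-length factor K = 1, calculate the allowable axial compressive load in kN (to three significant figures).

I = πd⁴/64 = π×114⁴/64 = 8.291×10^6 mm⁴.
Effective length L_e = KL = 1×3.08 m = 3080 mm.
Euler critical load P_cr = π²EI/L_e² = π²×195000×8.291×10^6/3080² = 1.682×10^6 N.
P_allow = P_cr/n = 1.682×10^6/2.2 = 764500 N.

P_allow = 765 kN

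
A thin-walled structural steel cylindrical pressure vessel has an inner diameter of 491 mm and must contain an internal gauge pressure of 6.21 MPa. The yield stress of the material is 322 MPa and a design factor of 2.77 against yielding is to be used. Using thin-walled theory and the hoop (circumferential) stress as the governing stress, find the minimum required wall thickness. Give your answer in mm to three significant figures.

σ_allow = 322/2.77 = 116.2 MPa.
Hoop stress σ_h = pD/(2t), so t = pD/(2σ_allow) = 6.21×491/(2×116.2) = 13.11 mm.

t = 13.1 mm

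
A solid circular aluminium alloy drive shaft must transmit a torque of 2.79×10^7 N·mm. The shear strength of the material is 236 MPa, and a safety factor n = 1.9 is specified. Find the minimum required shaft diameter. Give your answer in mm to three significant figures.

Allowable shear stress τ_allow = 236/1.9 = 124.2 MPa.
For a solid shaft τ = 16T/(πd³), so d³ = 16T/(π τ_allow) = 16×2.7900×10^7/(π×124.2) = 1.144×10^6 mm³.
d = (1.144×10^6)^(1/3) = 104.6 mm.

d = 105 mm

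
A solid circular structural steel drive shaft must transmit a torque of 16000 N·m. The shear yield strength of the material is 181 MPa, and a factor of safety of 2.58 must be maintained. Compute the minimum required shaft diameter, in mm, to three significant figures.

d = 105 mm

Allowable shear stress τ_allow = 181/2.58 = 70.16 MPa.
For a solid shaft τ = 16T/(πd³), so d³ = 16T/(π τ_allow) = 16×1.6000×10^7/(π×70.16) = 1.162×10^6 mm³.
d = (1.162×10^6)^(1/3) = 105.1 mm.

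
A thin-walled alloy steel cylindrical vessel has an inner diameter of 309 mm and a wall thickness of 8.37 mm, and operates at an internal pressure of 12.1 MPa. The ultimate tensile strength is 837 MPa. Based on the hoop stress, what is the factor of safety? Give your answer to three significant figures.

n = 3.75

σ_h = pD/(2t) = 12.1×309/(2×8.37) = 223.4 MPa.
n = 837/223.4 = 3.747.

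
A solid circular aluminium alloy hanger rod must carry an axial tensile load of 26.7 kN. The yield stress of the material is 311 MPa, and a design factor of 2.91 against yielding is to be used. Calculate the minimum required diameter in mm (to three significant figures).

Allowable stress σ_allow = 311/2.91 = 106.9 MPa.
Required area A = F/σ_allow = 26700/106.9 = 249.8 mm².
A = πd²/4 → d = √(4A/π) = 17.84 mm.

d = 17.8 mm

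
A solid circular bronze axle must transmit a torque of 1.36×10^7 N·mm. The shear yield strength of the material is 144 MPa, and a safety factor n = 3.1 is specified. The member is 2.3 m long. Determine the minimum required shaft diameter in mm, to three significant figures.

d = 114 mm

Allowable shear stress τ_allow = 144/3.1 = 46.45 MPa.
For a solid shaft τ = 16T/(πd³), so d³ = 16T/(π τ_allow) = 16×1.3600×10^7/(π×46.45) = 1.491×10^6 mm³.
d = (1.491×10^6)^(1/3) = 114.2 mm.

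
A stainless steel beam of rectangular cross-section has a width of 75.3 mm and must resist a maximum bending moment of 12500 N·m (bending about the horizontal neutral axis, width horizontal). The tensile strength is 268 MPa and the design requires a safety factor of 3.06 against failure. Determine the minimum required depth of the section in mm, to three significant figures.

σ_allow = 268/3.06 = 87.58 MPa.
For a rectangular section σ = 6M/(bh²), so h² = 6M/(b σ_allow) = 6×1.2500×10^7/(75.3×87.58) = 11370 mm².
h = 106.6 mm.

h = 107 mm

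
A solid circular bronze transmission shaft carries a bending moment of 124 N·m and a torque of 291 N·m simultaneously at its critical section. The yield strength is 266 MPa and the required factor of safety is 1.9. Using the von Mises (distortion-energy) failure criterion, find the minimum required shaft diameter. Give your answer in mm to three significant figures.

d = 27.3 mm

σ_allow = σ_y/n = 266/1.9 = 140.0 MPa.
For a solid shaft σ_b = 32M/(πd³) and τ = 16T/(πd³), so the von Mises stress is σ' = (16/πd³)·√(4M²+3T²).
√(4M²+3T²) = √(4×(124000)² + 3×(291000)²) = 561700 N·mm.
d³ = 16×561700/(π×140.0) = 20430 mm³.
d = 27.34 mm.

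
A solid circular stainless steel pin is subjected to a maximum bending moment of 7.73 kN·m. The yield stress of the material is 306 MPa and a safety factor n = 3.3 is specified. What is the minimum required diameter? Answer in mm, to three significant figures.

d = 94.7 mm

σ_allow = 306/3.3 = 92.73 MPa.
For a solid circular section σ = 32M/(πd³), so d³ = 32M/(π σ_allow) = 32×7730000/(π×92.73) = 849100 mm³.
d = 94.69 mm.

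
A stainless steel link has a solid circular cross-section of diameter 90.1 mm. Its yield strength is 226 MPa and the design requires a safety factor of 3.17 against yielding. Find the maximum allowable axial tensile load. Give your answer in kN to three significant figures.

σ_allow = 226/3.17 = 71.29 MPa.
A = πd²/4 = π×90.1²/4 = 6376 mm².
F_allow = σ_allow × A = 71.29×6376 = 454600 N.

F_allow = 455 kN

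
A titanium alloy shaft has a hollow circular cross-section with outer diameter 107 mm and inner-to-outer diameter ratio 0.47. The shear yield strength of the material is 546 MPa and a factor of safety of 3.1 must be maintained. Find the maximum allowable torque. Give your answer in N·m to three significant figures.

τ_allow = 546/3.1 = 176.1 MPa.
For a hollow shaft T_allow = τ_allow·πd_o³(1−k⁴)/16 with 1−k⁴ = 0.9512, so πd_o³(1−k⁴)/16 = 228800 mm³.
T_allow = 176.1×228800 = 4.030×10^7 N·mm = 40300 N·m.

T_allow = 40300 N·m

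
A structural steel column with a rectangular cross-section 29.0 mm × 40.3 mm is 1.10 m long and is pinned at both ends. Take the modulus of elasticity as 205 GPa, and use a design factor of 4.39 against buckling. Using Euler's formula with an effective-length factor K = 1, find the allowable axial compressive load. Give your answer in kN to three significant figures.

P_allow = 31.2 kN

Buckling occurs about the weak axis: I_min = h·b³/12 = 40.3×29.0³/12 = 81910 mm⁴ (b = 29.0 mm is the smaller dimension).
Effective length L_e = KL = 1×1.10 m = 1100 mm.
Euler critical load P_cr = π²EI/L_e² = π²×205000×81910/1100² = 137000 N.
P_allow = P_cr/n = 137000/4.39 = 31200 N.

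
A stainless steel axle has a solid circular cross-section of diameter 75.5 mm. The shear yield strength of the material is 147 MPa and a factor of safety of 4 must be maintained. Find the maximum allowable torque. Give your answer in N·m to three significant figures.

τ_allow = 147/4 = 36.75 MPa.
For a solid shaft T_allow = τ_allow·πd³/16; πd³/16 = π×75.5³/16 = 84500 mm³.
T_allow = 36.75×84500 = 3.105×10^6 N·mm = 3105 N·m.

T_allow = 3110 N·m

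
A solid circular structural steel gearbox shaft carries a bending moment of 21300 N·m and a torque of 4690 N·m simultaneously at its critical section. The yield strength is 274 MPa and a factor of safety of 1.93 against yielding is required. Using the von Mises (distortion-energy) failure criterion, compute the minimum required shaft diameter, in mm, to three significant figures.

σ_allow = σ_y/n = 274/1.93 = 142.0 MPa.
For a solid shaft σ_b = 32M/(πd³) and τ = 16T/(πd³), so the von Mises stress is σ' = (16/πd³)·√(4M²+3T²).
√(4M²+3T²) = √(4×(2.130×10^7)² + 3×(4.690×10^6)²) = 4.337×10^7 N·mm.
d³ = 16×4.337×10^7/(π×142.0) = 1.556×10^6 mm³.
d = 115.9 mm.

d = 116 mm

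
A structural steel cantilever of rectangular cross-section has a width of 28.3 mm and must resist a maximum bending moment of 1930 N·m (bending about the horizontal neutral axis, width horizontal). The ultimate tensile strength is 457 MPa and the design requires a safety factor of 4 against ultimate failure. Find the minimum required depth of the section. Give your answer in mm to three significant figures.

σ_allow = 457/4 = 114.2 MPa.
For a rectangular section σ = 6M/(bh²), so h² = 6M/(b σ_allow) = 6×1930000/(28.3×114.2) = 3582 mm².
h = 59.85 mm.

h = 59.8 mm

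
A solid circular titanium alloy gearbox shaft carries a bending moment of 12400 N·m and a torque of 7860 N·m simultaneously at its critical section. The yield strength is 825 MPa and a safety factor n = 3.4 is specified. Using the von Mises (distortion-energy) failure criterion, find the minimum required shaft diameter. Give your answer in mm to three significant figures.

σ_allow = σ_y/n = 825/3.4 = 242.6 MPa.
For a solid shaft σ_b = 32M/(πd³) and τ = 16T/(πd³), so the von Mises stress is σ' = (16/πd³)·√(4M²+3T²).
√(4M²+3T²) = √(4×(1.240×10^7)² + 3×(7.860×10^6)²) = 2.829×10^7 N·mm.
d³ = 16×2.829×10^7/(π×242.6) = 593800 mm³.
d = 84.05 mm.

d = 84.1 mm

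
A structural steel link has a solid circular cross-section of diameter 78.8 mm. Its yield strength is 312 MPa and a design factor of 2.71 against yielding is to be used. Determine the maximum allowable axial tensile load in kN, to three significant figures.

F_allow = 561 kN

σ_allow = 312/2.71 = 115.1 MPa.
A = πd²/4 = π×78.8²/4 = 4877 mm².
F_allow = σ_allow × A = 115.1×4877 = 561500 N.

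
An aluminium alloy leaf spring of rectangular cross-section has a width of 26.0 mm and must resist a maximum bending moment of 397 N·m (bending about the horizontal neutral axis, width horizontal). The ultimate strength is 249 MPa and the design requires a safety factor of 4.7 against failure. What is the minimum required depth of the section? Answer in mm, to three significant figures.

h = 41.6 mm

σ_allow = 249/4.7 = 52.98 MPa.
For a rectangular section σ = 6M/(bh²), so h² = 6M/(b σ_allow) = 6×397000/(26.0×52.98) = 1729 mm².
h = 41.58 mm.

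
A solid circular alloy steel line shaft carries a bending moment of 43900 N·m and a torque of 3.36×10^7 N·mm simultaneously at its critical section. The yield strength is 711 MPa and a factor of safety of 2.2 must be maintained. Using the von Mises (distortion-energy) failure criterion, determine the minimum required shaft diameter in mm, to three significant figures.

d = 118 mm

σ_allow = σ_y/n = 711/2.2 = 323.2 MPa.
For a solid shaft σ_b = 32M/(πd³) and τ = 16T/(πd³), so the von Mises stress is σ' = (16/πd³)·√(4M²+3T²).
√(4M²+3T²) = √(4×(4.390×10^7)² + 3×(3.360×10^7)²) = 1.053×10^8 N·mm.
d³ = 16×1.053×10^8/(π×323.2) = 1.660×10^6 mm³.
d = 118.4 mm.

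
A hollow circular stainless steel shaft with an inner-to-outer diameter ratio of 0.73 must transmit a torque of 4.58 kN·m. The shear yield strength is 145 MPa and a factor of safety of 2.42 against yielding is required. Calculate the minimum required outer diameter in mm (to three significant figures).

τ_allow = 145/2.42 = 59.92 MPa.
For a hollow shaft τ = 16T/[πd_o³(1−k⁴)] with k = 0.73, so 1−k⁴ = 0.7160.
d_o³ = 16T/[π τ_allow (1−k⁴)] = 16×4580000/(π×59.92×0.7160) = 543700 mm³.
d_o = 81.62 mm.

d_o = 81.6 mm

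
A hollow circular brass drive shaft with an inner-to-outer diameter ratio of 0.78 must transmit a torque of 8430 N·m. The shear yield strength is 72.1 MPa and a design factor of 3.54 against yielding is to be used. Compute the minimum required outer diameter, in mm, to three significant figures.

d_o = 150 mm

τ_allow = 72.1/3.54 = 20.37 MPa.
For a hollow shaft τ = 16T/[πd_o³(1−k⁴)] with k = 0.78, so 1−k⁴ = 0.6298.
d_o³ = 16T/[π τ_allow (1−k⁴)] = 16×8430000/(π×20.37×0.6298) = 3.347×10^6 mm³.
d_o = 149.6 mm.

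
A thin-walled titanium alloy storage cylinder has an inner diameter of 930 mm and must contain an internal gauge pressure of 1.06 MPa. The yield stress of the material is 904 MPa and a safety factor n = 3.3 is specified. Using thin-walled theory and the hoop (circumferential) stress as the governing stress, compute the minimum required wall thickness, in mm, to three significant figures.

σ_allow = 904/3.3 = 273.9 MPa.
Hoop stress σ_h = pD/(2t), so t = pD/(2σ_allow) = 1.06×930/(2×273.9) = 1.799 mm.

t = 1.80 mm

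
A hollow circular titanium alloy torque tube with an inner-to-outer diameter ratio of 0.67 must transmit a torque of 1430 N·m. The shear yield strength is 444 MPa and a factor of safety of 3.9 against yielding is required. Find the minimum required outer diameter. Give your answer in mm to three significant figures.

d_o = 43.1 mm

τ_allow = 444/3.9 = 113.8 MPa.
For a hollow shaft τ = 16T/[πd_o³(1−k⁴)] with k = 0.67, so 1−k⁴ = 0.7985.
d_o³ = 16T/[π τ_allow (1−k⁴)] = 16×1430000/(π×113.8×0.7985) = 80120 mm³.
d_o = 43.11 mm.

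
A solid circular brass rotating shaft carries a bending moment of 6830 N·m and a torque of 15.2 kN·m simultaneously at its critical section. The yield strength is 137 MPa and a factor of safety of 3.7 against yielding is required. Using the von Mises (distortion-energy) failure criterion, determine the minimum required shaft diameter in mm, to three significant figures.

σ_allow = σ_y/n = 137/3.7 = 37.03 MPa.
For a solid shaft σ_b = 32M/(πd³) and τ = 16T/(πd³), so the von Mises stress is σ' = (16/πd³)·√(4M²+3T²).
√(4M²+3T²) = √(4×(6.830×10^6)² + 3×(1.520×10^7)²) = 2.966×10^7 N·mm.
d³ = 16×2.966×10^7/(π×37.03) = 4.080×10^6 mm³.
d = 159.8 mm.

d = 160 mm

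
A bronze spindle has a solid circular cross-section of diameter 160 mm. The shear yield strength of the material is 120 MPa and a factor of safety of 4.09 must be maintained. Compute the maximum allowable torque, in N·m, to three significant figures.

τ_allow = 120/4.09 = 29.34 MPa.
For a solid shaft T_allow = τ_allow·πd³/16; πd³/16 = π×160³/16 = 804200 mm³.
T_allow = 29.34×804200 = 2.360×10^7 N·mm = 23600 N·m.

T_allow = 23600 N·m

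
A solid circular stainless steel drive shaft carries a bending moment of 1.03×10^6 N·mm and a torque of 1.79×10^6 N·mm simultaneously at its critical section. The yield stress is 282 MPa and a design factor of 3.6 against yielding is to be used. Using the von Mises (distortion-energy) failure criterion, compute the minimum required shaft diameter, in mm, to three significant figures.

d = 62.3 mm

σ_allow = σ_y/n = 282/3.6 = 78.33 MPa.
For a solid shaft σ_b = 32M/(πd³) and τ = 16T/(πd³), so the von Mises stress is σ' = (16/πd³)·√(4M²+3T²).
√(4M²+3T²) = √(4×(1.030×10^6)² + 3×(1.790×10^6)²) = 3.722×10^6 N·mm.
d³ = 16×3.722×10^6/(π×78.33) = 242000 mm³.
d = 62.32 mm.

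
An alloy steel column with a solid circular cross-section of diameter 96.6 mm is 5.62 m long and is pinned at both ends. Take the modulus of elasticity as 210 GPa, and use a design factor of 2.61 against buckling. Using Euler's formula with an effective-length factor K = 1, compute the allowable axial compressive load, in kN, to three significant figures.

I = πd⁴/64 = π×96.6⁴/64 = 4.274×10^6 mm⁴.
Effective length L_e = KL = 1×5.62 m = 5620 mm.
Euler critical load P_cr = π²EI/L_e² = π²×210000×4.274×10^6/5620² = 280500 N.
P_allow = P_cr/n = 280500/2.61 = 107500 N.

P_allow = 107 kN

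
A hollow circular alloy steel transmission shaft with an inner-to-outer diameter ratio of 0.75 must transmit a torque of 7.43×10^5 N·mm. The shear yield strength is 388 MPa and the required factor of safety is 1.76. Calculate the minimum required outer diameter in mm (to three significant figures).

τ_allow = 388/1.76 = 220.5 MPa.
For a hollow shaft τ = 16T/[πd_o³(1−k⁴)] with k = 0.75, so 1−k⁴ = 0.6836.
d_o³ = 16T/[π τ_allow (1−k⁴)] = 16×743000/(π×220.5×0.6836) = 25110 mm³.
d_o = 29.28 mm.

d_o = 29.3 mm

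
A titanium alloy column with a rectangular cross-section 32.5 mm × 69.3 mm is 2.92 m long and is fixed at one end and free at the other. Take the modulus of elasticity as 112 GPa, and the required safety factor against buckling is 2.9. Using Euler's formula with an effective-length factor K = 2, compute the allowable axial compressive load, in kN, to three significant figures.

Buckling occurs about the weak axis: I_min = h·b³/12 = 69.3×32.5³/12 = 198200 mm⁴ (b = 32.5 mm is the smaller dimension).
Effective length L_e = KL = 2×2.92 m = 5840 mm.
Euler critical load P_cr = π²EI/L_e² = π²×112000×198200/5840² = 6425 N.
P_allow = P_cr/n = 6425/2.9 = 2216 N.

P_allow = 2.22 kN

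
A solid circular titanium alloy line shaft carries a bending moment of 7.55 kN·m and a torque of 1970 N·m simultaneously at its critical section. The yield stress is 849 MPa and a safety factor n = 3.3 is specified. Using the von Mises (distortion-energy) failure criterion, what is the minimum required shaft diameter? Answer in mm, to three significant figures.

σ_allow = σ_y/n = 849/3.3 = 257.3 MPa.
For a solid shaft σ_b = 32M/(πd³) and τ = 16T/(πd³), so the von Mises stress is σ' = (16/πd³)·√(4M²+3T²).
√(4M²+3T²) = √(4×(7.550×10^6)² + 3×(1.970×10^6)²) = 1.548×10^7 N·mm.
d³ = 16×1.548×10^7/(π×257.3) = 306500 mm³.
d = 67.42 mm.

d = 67.4 mm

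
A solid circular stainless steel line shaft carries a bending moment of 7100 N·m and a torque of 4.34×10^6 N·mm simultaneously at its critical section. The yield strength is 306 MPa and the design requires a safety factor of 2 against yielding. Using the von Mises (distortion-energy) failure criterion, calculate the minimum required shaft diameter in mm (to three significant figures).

σ_allow = σ_y/n = 306/2 = 153.0 MPa.
For a solid shaft σ_b = 32M/(πd³) and τ = 16T/(πd³), so the von Mises stress is σ' = (16/πd³)·√(4M²+3T²).
√(4M²+3T²) = √(4×(7.100×10^6)² + 3×(4.340×10^6)²) = 1.607×10^7 N·mm.
d³ = 16×1.607×10^7/(π×153.0) = 534800 mm³.
d = 81.17 mm.

d = 81.2 mm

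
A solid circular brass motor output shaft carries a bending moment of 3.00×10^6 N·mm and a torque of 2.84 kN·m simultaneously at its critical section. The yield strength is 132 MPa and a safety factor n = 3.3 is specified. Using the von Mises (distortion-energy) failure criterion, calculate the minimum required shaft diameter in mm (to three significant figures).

σ_allow = σ_y/n = 132/3.3 = 40.00 MPa.
For a solid shaft σ_b = 32M/(πd³) and τ = 16T/(πd³), so the von Mises stress is σ' = (16/πd³)·√(4M²+3T²).
√(4M²+3T²) = √(4×(3.000×10^6)² + 3×(2.840×10^6)²) = 7.759×10^6 N·mm.
d³ = 16×7.759×10^6/(π×40.00) = 987900 mm³.
d = 99.59 mm.

d = 99.6 mm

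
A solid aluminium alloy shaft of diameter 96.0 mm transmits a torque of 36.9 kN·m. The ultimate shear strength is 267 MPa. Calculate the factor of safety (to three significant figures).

n = 1.26

τ = 16T/(πd³) = 16×3.6900×10^7/(π×96.0³) = 212.4 MPa.
n = τ_limit/τ = 267/212.4 = 1.257.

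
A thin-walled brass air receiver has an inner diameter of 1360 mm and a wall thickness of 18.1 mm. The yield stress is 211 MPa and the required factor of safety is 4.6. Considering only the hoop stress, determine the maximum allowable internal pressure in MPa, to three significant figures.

σ_allow = 211/4.6 = 45.87 MPa.
σ_h = pD/(2t) → p_allow = 2σ_allow t/D = 2×45.87×18.1/1360 = 1.221 MPa.

p_allow = 1.22 MPa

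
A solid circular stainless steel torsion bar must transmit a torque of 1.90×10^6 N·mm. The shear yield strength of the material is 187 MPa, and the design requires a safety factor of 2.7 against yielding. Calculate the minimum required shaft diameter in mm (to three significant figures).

d = 51.9 mm

Allowable shear stress τ_allow = 187/2.7 = 69.26 MPa.
For a solid shaft τ = 16T/(πd³), so d³ = 16T/(π τ_allow) = 16×1900000/(π×69.26) = 139700 mm³.
d = (139700)^(1/3) = 51.89 mm.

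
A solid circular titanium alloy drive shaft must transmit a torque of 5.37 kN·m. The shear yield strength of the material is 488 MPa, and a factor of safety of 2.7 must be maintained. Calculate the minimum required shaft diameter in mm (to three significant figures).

Allowable shear stress τ_allow = 488/2.7 = 180.7 MPa.
For a solid shaft τ = 16T/(πd³), so d³ = 16T/(π τ_allow) = 16×5370000/(π×180.7) = 151300 mm³.
d = (151300)^(1/3) = 53.29 mm.

d = 53.3 mm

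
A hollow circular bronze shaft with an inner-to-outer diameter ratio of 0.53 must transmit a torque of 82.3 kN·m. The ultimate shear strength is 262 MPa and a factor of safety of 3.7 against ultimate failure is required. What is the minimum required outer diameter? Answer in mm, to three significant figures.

τ_allow = 262/3.7 = 70.81 MPa.
For a hollow shaft τ = 16T/[πd_o³(1−k⁴)] with k = 0.53, so 1−k⁴ = 0.9211.
d_o³ = 16T/[π τ_allow (1−k⁴)] = 16×8.2300×10^7/(π×70.81×0.9211) = 6.426×10^6 mm³.
d_o = 185.9 mm.

d_o = 186 mm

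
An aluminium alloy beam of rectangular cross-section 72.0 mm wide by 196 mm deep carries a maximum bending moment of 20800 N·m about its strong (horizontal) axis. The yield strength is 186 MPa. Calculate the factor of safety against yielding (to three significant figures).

Section modulus S = bh²/6 = 72.0×196²/6 = 461000 mm³.
σ = M/S = 2.0800×10^7/461000 = 45.12 MPa.
n = 186/45.12 = 4.122.

n = 4.12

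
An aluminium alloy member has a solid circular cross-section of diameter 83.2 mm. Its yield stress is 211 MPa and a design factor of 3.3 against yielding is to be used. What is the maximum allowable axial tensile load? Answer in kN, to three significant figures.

F_allow = 348 kN

σ_allow = 211/3.3 = 63.94 MPa.
A = πd²/4 = π×83.2²/4 = 5437 mm².
F_allow = σ_allow × A = 63.94×5437 = 347600 N.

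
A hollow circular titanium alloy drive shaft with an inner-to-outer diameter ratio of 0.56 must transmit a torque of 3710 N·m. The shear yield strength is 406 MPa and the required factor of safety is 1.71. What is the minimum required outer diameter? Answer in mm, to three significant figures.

d_o = 44.5 mm

τ_allow = 406/1.71 = 237.4 MPa.
For a hollow shaft τ = 16T/[πd_o³(1−k⁴)] with k = 0.56, so 1−k⁴ = 0.9017.
d_o³ = 16T/[π τ_allow (1−k⁴)] = 16×3710000/(π×237.4×0.9017) = 88260 mm³.
d_o = 44.52 mm.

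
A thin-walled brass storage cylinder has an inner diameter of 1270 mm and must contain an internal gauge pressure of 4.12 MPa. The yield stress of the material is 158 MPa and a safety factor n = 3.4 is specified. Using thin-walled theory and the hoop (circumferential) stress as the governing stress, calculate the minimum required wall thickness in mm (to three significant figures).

t = 56.3 mm

σ_allow = 158/3.4 = 46.47 MPa.
Hoop stress σ_h = pD/(2t), so t = pD/(2σ_allow) = 4.12×1270/(2×46.47) = 56.30 mm.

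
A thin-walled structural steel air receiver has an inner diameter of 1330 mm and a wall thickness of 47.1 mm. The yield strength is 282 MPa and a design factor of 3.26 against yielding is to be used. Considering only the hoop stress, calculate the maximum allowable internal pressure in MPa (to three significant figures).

p_allow = 6.13 MPa

σ_allow = 282/3.26 = 86.50 MPa.
σ_h = pD/(2t) → p_allow = 2σ_allow t/D = 2×86.50×47.1/1330 = 6.127 MPa.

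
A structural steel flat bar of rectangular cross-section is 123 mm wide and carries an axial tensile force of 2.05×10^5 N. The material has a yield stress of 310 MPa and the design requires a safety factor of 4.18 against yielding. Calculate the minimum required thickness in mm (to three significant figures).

σ_allow = 310/4.18 = 74.16 MPa.
Required area A = F/σ_allow = 205000/74.16 = 2764 mm².
t = A/w = 2764/123 = 22.47 mm.

t = 22.5 mm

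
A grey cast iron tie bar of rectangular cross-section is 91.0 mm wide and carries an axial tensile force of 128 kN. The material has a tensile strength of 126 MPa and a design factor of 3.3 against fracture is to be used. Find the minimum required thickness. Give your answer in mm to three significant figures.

σ_allow = 126/3.3 = 38.18 MPa.
Required area A = F/σ_allow = 128000/38.18 = 3352 mm².
t = A/w = 3352/91.0 = 36.84 mm.

t = 36.8 mm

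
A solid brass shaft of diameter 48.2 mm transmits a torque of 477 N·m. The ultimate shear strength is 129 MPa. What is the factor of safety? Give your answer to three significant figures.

n = 5.95

τ = 16T/(πd³) = 16×477000/(π×48.2³) = 21.69 MPa.
n = τ_limit/τ = 129/21.69 = 5.946.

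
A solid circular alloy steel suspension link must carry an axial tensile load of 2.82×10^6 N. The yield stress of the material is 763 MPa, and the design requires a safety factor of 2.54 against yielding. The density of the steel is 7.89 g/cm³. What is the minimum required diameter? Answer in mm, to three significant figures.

Allowable stress σ_allow = 763/2.54 = 300.4 MPa.
Required area A = F/σ_allow = 2820000/300.4 = 9388 mm².
A = πd²/4 → d = √(4A/π) = 109.3 mm.

d = 109 mm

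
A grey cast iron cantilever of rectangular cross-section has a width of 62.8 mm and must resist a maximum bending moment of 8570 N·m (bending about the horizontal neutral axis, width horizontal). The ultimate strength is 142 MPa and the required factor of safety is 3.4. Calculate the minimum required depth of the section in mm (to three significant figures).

σ_allow = 142/3.4 = 41.76 MPa.
For a rectangular section σ = 6M/(bh²), so h² = 6M/(b σ_allow) = 6×8570000/(62.8×41.76) = 19600 mm².
h = 140.0 mm.

h = 140 mm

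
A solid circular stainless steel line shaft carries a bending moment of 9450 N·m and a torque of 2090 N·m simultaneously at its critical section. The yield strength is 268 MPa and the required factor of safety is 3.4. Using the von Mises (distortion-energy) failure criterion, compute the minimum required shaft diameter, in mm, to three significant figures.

d = 108 mm

σ_allow = σ_y/n = 268/3.4 = 78.82 MPa.
For a solid shaft σ_b = 32M/(πd³) and τ = 16T/(πd³), so the von Mises stress is σ' = (16/πd³)·√(4M²+3T²).
√(4M²+3T²) = √(4×(9.450×10^6)² + 3×(2.090×10^6)²) = 1.924×10^7 N·mm.
d³ = 16×1.924×10^7/(π×78.82) = 1.243×10^6 mm³.
d = 107.5 mm.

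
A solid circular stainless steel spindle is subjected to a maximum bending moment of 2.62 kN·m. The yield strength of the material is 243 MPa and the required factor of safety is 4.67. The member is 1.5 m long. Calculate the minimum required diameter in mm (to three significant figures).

d = 80.0 mm

σ_allow = 243/4.67 = 52.03 MPa.
For a solid circular section σ = 32M/(πd³), so d³ = 32M/(π σ_allow) = 32×2620000/(π×52.03) = 512900 mm³.
d = 80.05 mm.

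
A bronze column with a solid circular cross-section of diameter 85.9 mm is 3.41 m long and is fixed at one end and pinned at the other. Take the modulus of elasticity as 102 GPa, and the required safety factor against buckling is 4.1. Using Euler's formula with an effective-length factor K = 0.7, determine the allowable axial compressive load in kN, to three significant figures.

P_allow = 115 kN

I = πd⁴/64 = π×85.9⁴/64 = 2.673×10^6 mm⁴.
Effective length L_e = KL = 0.7×3.41 m = 2387 mm.
Euler critical load P_cr = π²EI/L_e² = π²×102000×2.673×10^6/2387² = 472200 N.
P_allow = P_cr/n = 472200/4.1 = 115200 N.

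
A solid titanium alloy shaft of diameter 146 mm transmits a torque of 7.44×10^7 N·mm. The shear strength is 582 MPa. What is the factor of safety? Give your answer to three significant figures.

n = 4.78

τ = 16T/(πd³) = 16×7.4400×10^7/(π×146³) = 121.8 MPa.
n = τ_limit/τ = 582/121.8 = 4.780.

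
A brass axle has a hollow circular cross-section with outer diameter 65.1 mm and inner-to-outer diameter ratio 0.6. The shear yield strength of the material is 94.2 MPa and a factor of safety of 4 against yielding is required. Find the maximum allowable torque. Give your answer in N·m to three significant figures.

T_allow = 1110 N·m

τ_allow = 94.2/4 = 23.55 MPa.
For a hollow shaft T_allow = τ_allow·πd_o³(1−k⁴)/16 with 1−k⁴ = 0.8704, so πd_o³(1−k⁴)/16 = 47150 mm³.
T_allow = 23.55×47150 = 1.110×10^6 N·mm = 1110 N·m.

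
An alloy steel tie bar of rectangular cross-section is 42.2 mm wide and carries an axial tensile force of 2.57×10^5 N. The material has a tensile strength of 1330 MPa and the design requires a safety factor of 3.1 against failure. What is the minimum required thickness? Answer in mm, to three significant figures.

t = 14.2 mm

σ_allow = 1330/3.1 = 429.0 MPa.
Required area A = F/σ_allow = 257000/429.0 = 599.0 mm².
t = A/w = 599.0/42.2 = 14.19 mm.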